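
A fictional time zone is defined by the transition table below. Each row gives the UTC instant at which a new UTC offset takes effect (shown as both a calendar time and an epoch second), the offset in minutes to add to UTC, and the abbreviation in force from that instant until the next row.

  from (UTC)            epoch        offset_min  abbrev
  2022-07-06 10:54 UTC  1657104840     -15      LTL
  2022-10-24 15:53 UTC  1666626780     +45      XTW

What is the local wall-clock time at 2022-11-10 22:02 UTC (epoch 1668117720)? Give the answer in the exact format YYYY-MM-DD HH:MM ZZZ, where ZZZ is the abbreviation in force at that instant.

2022-11-10 22:47 XTW

Query: 2022-11-10 22:02 UTC
Rule 2/2 (XTW, +00:45): 2022-10-24 15:53 UTC ≤ query < +∞
22·60 + 2 + 45 = 1367 min
1367 = 0·1440 + 1367; 1367 = 22·60 + 47 → 22:47, same day
→ 2022-11-10 22:47 XTW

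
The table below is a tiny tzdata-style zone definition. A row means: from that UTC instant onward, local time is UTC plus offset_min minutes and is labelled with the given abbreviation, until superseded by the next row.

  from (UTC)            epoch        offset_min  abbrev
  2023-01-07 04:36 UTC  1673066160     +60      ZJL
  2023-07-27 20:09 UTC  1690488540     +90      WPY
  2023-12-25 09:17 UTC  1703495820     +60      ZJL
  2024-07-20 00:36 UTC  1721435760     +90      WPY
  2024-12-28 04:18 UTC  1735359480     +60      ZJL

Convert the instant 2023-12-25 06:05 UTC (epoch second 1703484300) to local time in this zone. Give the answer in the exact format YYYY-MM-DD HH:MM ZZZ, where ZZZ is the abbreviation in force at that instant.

2023-12-25 07:35 WPY

Query: 2023-12-25 06:05 UTC
Rule 2/5 (WPY, +01:30): 2023-07-27 20:09 UTC ≤ query < 2023-12-25 09:17 UTC
6·60 + 5 + 90 = 455 min
455 = 0·1440 + 455; 455 = 7·60 + 35 → 07:35, same day
→ 2023-12-25 07:35 WPY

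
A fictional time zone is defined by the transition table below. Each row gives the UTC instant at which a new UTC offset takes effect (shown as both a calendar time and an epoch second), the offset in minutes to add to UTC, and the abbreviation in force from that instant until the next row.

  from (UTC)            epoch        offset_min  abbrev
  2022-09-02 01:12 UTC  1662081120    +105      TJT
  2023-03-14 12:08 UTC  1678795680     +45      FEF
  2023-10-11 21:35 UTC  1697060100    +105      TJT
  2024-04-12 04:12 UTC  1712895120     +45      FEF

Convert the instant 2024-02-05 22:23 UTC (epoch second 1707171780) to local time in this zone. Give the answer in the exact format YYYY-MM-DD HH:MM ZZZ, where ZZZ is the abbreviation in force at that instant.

Query: 2024-02-05 22:23 UTC
Rule 3/4 (TJT, +01:45): 2023-10-11 21:35 UTC ≤ query < 2024-04-12 04:12 UTC
22·60 + 23 + 105 = 1448 min
1448 = 1·1440 + 8; 8 = 0·60 + 8 → 00:08, 2024-02-05 + 1 day = 2024-02-06
→ 2024-02-06 00:08 TJT

2024-02-06 00:08 TJT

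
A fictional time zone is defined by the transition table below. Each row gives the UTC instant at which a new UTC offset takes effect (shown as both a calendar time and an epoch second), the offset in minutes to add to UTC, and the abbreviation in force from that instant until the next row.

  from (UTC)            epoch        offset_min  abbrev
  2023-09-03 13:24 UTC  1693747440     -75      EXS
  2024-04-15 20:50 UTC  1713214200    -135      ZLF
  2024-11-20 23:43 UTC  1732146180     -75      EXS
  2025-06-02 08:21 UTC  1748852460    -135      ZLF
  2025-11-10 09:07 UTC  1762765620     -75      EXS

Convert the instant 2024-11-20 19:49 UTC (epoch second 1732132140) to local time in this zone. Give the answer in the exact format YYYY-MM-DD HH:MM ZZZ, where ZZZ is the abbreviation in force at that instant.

Query: 2024-11-20 19:49 UTC
Rule 2/5 (ZLF, -02:15): 2024-04-15 20:50 UTC ≤ query < 2024-11-20 23:43 UTC
19·60 + 49 - 135 = 1054 min
1054 = 0·1440 + 1054; 1054 = 17·60 + 34 → 17:34, same day
→ 2024-11-20 17:34 ZLF

2024-11-20 17:34 ZLF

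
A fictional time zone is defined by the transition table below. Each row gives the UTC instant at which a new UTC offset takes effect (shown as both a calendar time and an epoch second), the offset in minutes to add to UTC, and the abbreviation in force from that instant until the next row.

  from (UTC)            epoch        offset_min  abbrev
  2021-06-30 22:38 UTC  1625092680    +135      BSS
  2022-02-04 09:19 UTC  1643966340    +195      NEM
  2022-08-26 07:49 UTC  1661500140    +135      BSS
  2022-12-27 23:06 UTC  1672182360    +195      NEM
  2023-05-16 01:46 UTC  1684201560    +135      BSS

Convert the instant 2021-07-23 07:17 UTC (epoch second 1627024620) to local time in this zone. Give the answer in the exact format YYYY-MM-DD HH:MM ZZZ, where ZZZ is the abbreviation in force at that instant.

2021-07-23 09:32 BSS

Query: 2021-07-23 07:17 UTC
Rule 1/5 (BSS, +02:15): 2021-06-30 22:38 UTC ≤ query < 2022-02-04 09:19 UTC
7·60 + 17 + 135 = 572 min
572 = 0·1440 + 572; 572 = 9·60 + 32 → 09:32, same day
→ 2021-07-23 09:32 BSS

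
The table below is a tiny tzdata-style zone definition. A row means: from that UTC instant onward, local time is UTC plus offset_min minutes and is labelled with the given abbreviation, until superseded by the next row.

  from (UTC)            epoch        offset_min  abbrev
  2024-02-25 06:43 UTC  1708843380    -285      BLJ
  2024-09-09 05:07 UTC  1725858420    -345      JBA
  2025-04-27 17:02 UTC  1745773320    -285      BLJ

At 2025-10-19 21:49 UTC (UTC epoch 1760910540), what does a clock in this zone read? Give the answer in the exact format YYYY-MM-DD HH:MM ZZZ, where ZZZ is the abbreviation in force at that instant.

Query: 2025-10-19 21:49 UTC
Rule 3/3 (BLJ, -04:45): 2025-04-27 17:02 UTC ≤ query < +∞
21·60 + 49 - 285 = 1024 min
1024 = 0·1440 + 1024; 1024 = 17·60 + 4 → 17:04, same day
→ 2025-10-19 17:04 BLJ

2025-10-19 17:04 BLJ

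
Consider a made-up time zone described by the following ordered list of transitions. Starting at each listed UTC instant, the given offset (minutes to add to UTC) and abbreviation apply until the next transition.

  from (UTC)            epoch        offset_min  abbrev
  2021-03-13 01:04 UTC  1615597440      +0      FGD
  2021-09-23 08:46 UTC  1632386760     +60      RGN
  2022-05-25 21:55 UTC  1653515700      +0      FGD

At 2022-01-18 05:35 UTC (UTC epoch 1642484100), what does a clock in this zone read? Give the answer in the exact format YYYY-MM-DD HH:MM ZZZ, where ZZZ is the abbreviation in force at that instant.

Query: 2022-01-18 05:35 UTC
Rule 2/3 (RGN, +01:00): 2021-09-23 08:46 UTC ≤ query < 2022-05-25 21:55 UTC
5·60 + 35 + 60 = 395 min
395 = 0·1440 + 395; 395 = 6·60 + 35 → 06:35, same day
→ 2022-01-18 06:35 RGN

2022-01-18 06:35 RGN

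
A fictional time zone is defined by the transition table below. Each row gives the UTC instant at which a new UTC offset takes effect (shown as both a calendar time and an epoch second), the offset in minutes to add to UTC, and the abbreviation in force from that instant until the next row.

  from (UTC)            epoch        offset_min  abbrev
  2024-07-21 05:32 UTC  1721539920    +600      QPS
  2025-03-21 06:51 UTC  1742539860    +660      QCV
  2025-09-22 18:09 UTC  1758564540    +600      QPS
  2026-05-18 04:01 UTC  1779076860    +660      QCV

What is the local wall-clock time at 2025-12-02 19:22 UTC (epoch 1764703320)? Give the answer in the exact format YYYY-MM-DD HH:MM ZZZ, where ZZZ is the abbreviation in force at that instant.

2025-12-03 05:22 QPS

Query: 2025-12-02 19:22 UTC
Rule 3/4 (QPS, +10:00): 2025-09-22 18:09 UTC ≤ query < 2026-05-18 04:01 UTC
19·60 + 22 + 600 = 1762 min
1762 = 1·1440 + 322; 322 = 5·60 + 22 → 05:22, 2025-12-02 + 1 day = 2025-12-03
→ 2025-12-03 05:22 QPS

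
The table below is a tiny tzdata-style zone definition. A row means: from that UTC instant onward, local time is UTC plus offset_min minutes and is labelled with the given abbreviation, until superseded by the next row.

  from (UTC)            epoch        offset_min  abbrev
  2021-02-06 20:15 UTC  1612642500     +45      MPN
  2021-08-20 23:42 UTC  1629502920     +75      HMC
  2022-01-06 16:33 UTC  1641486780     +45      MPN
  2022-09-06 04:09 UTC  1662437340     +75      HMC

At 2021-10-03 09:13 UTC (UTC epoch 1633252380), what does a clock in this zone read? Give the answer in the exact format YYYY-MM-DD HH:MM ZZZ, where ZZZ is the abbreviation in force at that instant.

2021-10-03 10:28 HMC

Query: 2021-10-03 09:13 UTC
Rule 2/4 (HMC, +01:15): 2021-08-20 23:42 UTC ≤ query < 2022-01-06 16:33 UTC
9·60 + 13 + 75 = 628 min
628 = 0·1440 + 628; 628 = 10·60 + 28 → 10:28, same day
→ 2021-10-03 10:28 HMC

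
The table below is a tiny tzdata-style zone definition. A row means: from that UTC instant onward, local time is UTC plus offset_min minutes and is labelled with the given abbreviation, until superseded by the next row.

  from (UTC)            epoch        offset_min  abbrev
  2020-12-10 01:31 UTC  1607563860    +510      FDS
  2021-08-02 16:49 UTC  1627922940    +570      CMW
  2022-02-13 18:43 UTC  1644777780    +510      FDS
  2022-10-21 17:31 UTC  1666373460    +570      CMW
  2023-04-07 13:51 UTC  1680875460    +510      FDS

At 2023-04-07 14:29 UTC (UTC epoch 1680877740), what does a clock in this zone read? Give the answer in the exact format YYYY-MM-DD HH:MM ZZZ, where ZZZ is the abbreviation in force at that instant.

2023-04-07 22:59 FDS

Query: 2023-04-07 14:29 UTC
Rule 5/5 (FDS, +08:30): 2023-04-07 13:51 UTC ≤ query < +∞
14·60 + 29 + 510 = 1379 min
1379 = 0·1440 + 1379; 1379 = 22·60 + 59 → 22:59, same day
→ 2023-04-07 22:59 FDS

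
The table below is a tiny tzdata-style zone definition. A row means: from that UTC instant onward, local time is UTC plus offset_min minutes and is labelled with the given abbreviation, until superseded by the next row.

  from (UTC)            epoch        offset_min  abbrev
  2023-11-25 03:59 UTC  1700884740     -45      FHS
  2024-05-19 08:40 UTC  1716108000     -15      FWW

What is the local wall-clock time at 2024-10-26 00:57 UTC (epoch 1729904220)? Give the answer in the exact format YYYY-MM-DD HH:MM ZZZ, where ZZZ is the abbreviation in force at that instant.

2024-10-26 00:42 FWW

Query: 2024-10-26 00:57 UTC
Rule 2/2 (FWW, -00:15): 2024-05-19 08:40 UTC ≤ query < +∞
0·60 + 57 - 15 = 42 min
42 = 0·1440 + 42; 42 = 0·60 + 42 → 00:42, same day
→ 2024-10-26 00:42 FWW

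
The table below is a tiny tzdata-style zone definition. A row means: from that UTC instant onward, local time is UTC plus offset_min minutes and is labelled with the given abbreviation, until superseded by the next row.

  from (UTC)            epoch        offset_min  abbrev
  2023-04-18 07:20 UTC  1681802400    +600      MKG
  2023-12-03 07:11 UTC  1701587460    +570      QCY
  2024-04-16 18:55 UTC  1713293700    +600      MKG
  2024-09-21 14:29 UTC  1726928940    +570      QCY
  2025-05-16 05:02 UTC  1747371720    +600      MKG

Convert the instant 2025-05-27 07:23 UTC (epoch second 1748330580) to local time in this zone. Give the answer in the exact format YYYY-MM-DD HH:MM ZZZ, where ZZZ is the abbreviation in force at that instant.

Query: 2025-05-27 07:23 UTC
Rule 5/5 (MKG, +10:00): 2025-05-16 05:02 UTC ≤ query < +∞
7·60 + 23 + 600 = 1043 min
1043 = 0·1440 + 1043; 1043 = 17·60 + 23 → 17:23, same day
→ 2025-05-27 17:23 MKG

2025-05-27 17:23 MKG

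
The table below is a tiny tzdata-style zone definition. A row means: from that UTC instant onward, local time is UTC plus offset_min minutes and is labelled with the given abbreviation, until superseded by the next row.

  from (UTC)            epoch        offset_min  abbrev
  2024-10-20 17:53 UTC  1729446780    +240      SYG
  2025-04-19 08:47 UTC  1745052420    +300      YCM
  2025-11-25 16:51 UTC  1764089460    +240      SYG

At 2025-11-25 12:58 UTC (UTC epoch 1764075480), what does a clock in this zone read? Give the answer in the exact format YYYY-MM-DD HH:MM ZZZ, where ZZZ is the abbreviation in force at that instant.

2025-11-25 17:58 YCM

Query: 2025-11-25 12:58 UTC
Rule 2/3 (YCM, +05:00): 2025-04-19 08:47 UTC ≤ query < 2025-11-25 16:51 UTC
12·60 + 58 + 300 = 1078 min
1078 = 0·1440 + 1078; 1078 = 17·60 + 58 → 17:58, same day
→ 2025-11-25 17:58 YCM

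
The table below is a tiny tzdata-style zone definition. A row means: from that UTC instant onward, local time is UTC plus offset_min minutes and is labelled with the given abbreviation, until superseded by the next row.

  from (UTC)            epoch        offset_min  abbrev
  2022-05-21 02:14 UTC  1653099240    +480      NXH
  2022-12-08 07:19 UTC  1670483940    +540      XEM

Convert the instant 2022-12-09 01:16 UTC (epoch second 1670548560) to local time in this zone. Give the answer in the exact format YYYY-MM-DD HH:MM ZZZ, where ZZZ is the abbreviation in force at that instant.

2022-12-09 10:16 XEM

Query: 2022-12-09 01:16 UTC
Rule 2/2 (XEM, +09:00): 2022-12-08 07:19 UTC ≤ query < +∞
1·60 + 16 + 540 = 616 min
616 = 0·1440 + 616; 616 = 10·60 + 16 → 10:16, same day
→ 2022-12-09 10:16 XEM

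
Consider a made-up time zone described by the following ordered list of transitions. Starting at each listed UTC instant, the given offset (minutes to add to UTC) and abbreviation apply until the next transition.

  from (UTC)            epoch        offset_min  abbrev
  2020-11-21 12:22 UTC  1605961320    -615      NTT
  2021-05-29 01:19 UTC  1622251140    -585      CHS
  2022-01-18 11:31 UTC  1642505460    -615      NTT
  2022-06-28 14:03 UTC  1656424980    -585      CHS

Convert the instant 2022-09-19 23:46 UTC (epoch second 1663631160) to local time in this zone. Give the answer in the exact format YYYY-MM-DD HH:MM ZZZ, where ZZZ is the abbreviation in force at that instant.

Query: 2022-09-19 23:46 UTC
Rule 4/4 (CHS, -09:45): 2022-06-28 14:03 UTC ≤ query < +∞
23·60 + 46 - 585 = 841 min
841 = 0·1440 + 841; 841 = 14·60 + 1 → 14:01, same day
→ 2022-09-19 14:01 CHS

2022-09-19 14:01 CHS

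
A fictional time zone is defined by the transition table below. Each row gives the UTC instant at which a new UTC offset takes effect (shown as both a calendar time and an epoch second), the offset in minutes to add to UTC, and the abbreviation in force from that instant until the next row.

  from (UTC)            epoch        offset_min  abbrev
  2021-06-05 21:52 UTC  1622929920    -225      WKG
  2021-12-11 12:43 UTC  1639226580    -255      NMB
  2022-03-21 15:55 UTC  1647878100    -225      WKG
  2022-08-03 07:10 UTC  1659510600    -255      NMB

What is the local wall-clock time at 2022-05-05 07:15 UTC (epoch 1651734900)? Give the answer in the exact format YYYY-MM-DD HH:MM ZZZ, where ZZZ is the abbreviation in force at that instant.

2022-05-05 03:30 WKG

Query: 2022-05-05 07:15 UTC
Rule 3/4 (WKG, -03:45): 2022-03-21 15:55 UTC ≤ query < 2022-08-03 07:10 UTC
7·60 + 15 - 225 = 210 min
210 = 0·1440 + 210; 210 = 3·60 + 30 → 03:30, same day
→ 2022-05-05 03:30 WKG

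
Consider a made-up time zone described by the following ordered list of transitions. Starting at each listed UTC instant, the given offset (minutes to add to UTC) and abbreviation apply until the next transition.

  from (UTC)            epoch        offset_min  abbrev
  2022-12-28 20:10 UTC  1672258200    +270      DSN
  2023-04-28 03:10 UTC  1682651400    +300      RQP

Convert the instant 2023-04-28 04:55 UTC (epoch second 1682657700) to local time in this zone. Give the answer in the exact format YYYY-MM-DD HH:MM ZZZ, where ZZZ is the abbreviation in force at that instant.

2023-04-28 09:55 RQP

Query: 2023-04-28 04:55 UTC
Rule 2/2 (RQP, +05:00): 2023-04-28 03:10 UTC ≤ query < +∞
4·60 + 55 + 300 = 595 min
595 = 0·1440 + 595; 595 = 9·60 + 55 → 09:55, same day
→ 2023-04-28 09:55 RQP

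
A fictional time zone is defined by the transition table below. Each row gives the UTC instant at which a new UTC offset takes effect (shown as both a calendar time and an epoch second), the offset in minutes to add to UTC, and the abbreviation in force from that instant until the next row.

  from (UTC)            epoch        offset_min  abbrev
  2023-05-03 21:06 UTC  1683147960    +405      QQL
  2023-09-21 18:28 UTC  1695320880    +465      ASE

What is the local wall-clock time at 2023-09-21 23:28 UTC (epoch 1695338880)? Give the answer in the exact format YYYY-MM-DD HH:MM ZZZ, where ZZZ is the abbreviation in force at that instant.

2023-09-22 07:13 ASE

Query: 2023-09-21 23:28 UTC
Rule 2/2 (ASE, +07:45): 2023-09-21 18:28 UTC ≤ query < +∞
23·60 + 28 + 465 = 1873 min
1873 = 1·1440 + 433; 433 = 7·60 + 13 → 07:13, 2023-09-21 + 1 day = 2023-09-22
→ 2023-09-22 07:13 ASE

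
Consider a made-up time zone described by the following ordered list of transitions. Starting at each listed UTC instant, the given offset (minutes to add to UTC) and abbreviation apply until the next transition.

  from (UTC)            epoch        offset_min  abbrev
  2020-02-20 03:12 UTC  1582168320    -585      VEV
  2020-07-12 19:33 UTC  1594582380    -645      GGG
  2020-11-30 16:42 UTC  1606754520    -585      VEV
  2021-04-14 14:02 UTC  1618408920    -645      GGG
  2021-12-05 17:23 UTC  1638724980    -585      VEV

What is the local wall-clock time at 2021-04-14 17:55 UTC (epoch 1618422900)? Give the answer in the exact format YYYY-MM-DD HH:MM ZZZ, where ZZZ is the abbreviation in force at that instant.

Query: 2021-04-14 17:55 UTC
Rule 4/5 (GGG, -10:45): 2021-04-14 14:02 UTC ≤ query < 2021-12-05 17:23 UTC
17·60 + 55 - 645 = 430 min
430 = 0·1440 + 430; 430 = 7·60 + 10 → 07:10, same day
→ 2021-04-14 07:10 GGG

2021-04-14 07:10 GGG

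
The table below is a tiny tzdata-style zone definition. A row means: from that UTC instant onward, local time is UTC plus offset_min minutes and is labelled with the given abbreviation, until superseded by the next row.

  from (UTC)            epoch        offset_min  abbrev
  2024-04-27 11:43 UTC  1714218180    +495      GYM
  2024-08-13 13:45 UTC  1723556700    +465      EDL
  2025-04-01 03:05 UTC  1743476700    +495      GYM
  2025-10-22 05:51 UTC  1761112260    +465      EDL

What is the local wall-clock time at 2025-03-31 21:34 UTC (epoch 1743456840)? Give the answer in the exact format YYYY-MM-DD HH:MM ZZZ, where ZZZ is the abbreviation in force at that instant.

2025-04-01 05:19 EDL

Query: 2025-03-31 21:34 UTC
Rule 2/4 (EDL, +07:45): 2024-08-13 13:45 UTC ≤ query < 2025-04-01 03:05 UTC
21·60 + 34 + 465 = 1759 min
1759 = 1·1440 + 319; 319 = 5·60 + 19 → 05:19, 2025-03-31 + 1 day = 2025-04-01
→ 2025-04-01 05:19 EDL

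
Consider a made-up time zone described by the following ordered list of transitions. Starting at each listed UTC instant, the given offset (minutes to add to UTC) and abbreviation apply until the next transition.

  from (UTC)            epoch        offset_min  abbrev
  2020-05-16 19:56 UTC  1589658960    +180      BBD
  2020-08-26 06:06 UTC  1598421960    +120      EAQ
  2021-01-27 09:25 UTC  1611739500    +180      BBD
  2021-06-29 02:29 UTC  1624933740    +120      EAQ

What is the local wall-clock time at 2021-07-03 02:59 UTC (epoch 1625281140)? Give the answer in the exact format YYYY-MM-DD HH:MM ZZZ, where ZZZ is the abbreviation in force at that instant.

Query: 2021-07-03 02:59 UTC
Rule 4/4 (EAQ, +02:00): 2021-06-29 02:29 UTC ≤ query < +∞
2·60 + 59 + 120 = 299 min
299 = 0·1440 + 299; 299 = 4·60 + 59 → 04:59, same day
→ 2021-07-03 04:59 EAQ

2021-07-03 04:59 EAQ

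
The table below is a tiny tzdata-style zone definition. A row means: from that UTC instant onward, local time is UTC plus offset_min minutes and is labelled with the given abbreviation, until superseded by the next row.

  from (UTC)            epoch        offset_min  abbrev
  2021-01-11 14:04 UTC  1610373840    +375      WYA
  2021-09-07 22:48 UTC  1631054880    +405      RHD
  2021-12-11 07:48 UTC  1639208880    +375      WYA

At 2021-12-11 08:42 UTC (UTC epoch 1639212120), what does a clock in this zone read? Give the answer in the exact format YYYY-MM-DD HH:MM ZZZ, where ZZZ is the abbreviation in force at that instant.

Query: 2021-12-11 08:42 UTC
Rule 3/3 (WYA, +06:15): 2021-12-11 07:48 UTC ≤ query < +∞
8·60 + 42 + 375 = 897 min
897 = 0·1440 + 897; 897 = 14·60 + 57 → 14:57, same day
→ 2021-12-11 14:57 WYA

2021-12-11 14:57 WYA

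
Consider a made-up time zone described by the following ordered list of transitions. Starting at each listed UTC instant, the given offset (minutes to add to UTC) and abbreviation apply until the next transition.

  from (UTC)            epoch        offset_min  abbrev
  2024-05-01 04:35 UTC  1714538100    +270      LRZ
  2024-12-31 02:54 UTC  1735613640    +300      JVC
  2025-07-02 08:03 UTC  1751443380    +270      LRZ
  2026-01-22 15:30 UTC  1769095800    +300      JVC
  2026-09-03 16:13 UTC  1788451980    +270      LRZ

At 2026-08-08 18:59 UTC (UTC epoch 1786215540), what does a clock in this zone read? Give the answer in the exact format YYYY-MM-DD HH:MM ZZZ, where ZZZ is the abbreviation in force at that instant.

Query: 2026-08-08 18:59 UTC
Rule 4/5 (JVC, +05:00): 2026-01-22 15:30 UTC ≤ query < 2026-09-03 16:13 UTC
18·60 + 59 + 300 = 1439 min
1439 = 0·1440 + 1439; 1439 = 23·60 + 59 → 23:59, same day
→ 2026-08-08 23:59 JVC

2026-08-08 23:59 JVC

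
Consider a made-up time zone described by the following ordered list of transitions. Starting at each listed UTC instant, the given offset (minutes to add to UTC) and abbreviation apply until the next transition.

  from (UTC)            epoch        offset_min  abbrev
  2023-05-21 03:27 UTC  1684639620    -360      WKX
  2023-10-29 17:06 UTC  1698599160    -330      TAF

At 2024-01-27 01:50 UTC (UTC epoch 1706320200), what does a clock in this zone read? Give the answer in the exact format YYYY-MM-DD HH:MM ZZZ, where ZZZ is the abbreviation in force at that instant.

Query: 2024-01-27 01:50 UTC
Rule 2/2 (TAF, -05:30): 2023-10-29 17:06 UTC ≤ query < +∞
1·60 + 50 - 330 = -220 min
-220 = -1·1440 + 1220; 1220 = 20·60 + 20 → 20:20, 2024-01-27 - 1 day = 2024-01-26
→ 2024-01-26 20:20 TAF

2024-01-26 20:20 TAF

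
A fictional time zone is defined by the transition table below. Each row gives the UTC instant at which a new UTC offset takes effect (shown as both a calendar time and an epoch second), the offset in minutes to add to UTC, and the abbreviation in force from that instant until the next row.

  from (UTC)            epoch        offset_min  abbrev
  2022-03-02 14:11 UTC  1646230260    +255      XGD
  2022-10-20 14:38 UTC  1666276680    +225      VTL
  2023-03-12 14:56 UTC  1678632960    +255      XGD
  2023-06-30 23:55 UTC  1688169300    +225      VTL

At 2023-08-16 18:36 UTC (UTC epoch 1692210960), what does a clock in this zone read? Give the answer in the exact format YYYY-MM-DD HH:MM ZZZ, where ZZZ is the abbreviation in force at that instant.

Query: 2023-08-16 18:36 UTC
Rule 4/4 (VTL, +03:45): 2023-06-30 23:55 UTC ≤ query < +∞
18·60 + 36 + 225 = 1341 min
1341 = 0·1440 + 1341; 1341 = 22·60 + 21 → 22:21, same day
→ 2023-08-16 22:21 VTL

2023-08-16 22:21 VTL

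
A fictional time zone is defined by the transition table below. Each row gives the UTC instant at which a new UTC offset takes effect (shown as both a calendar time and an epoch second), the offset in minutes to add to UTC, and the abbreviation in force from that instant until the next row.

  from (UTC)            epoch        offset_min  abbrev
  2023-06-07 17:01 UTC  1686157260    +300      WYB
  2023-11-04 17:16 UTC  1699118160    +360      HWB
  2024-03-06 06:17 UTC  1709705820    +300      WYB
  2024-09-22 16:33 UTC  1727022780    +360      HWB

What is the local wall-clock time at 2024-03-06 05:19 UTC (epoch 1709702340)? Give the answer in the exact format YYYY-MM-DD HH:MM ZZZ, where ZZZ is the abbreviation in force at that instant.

2024-03-06 11:19 HWB

Query: 2024-03-06 05:19 UTC
Rule 2/4 (HWB, +06:00): 2023-11-04 17:16 UTC ≤ query < 2024-03-06 06:17 UTC
5·60 + 19 + 360 = 679 min
679 = 0·1440 + 679; 679 = 11·60 + 19 → 11:19, same day
→ 2024-03-06 11:19 HWB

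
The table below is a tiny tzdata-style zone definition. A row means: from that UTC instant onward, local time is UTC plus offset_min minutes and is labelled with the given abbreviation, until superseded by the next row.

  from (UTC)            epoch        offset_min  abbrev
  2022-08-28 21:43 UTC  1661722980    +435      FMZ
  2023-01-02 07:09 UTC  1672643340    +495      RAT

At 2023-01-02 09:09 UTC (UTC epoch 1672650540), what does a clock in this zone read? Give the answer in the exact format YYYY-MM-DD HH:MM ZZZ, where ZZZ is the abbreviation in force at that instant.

Query: 2023-01-02 09:09 UTC
Rule 2/2 (RAT, +08:15): 2023-01-02 07:09 UTC ≤ query < +∞
9·60 + 9 + 495 = 1044 min
1044 = 0·1440 + 1044; 1044 = 17·60 + 24 → 17:24, same day
→ 2023-01-02 17:24 RAT

2023-01-02 17:24 RAT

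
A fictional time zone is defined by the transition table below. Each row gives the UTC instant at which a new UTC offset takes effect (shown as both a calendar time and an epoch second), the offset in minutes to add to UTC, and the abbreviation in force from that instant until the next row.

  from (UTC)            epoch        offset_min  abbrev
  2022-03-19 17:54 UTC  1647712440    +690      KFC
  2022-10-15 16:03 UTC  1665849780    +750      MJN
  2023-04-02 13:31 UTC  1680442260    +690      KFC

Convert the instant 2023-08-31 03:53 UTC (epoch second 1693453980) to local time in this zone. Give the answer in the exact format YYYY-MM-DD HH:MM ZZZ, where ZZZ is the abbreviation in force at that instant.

2023-08-31 15:23 KFC

Query: 2023-08-31 03:53 UTC
Rule 3/3 (KFC, +11:30): 2023-04-02 13:31 UTC ≤ query < +∞
3·60 + 53 + 690 = 923 min
923 = 0·1440 + 923; 923 = 15·60 + 23 → 15:23, same day
→ 2023-08-31 15:23 KFC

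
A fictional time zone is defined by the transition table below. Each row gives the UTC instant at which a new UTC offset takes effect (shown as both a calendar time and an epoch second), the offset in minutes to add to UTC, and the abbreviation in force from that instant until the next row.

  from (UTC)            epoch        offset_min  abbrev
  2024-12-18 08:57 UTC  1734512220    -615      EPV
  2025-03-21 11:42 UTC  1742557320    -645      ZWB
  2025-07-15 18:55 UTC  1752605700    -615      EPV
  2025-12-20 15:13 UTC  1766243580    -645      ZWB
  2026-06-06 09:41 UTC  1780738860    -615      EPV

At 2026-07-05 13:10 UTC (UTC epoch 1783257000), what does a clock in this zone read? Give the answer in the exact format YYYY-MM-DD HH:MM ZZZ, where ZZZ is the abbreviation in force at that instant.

Query: 2026-07-05 13:10 UTC
Rule 5/5 (EPV, -10:15): 2026-06-06 09:41 UTC ≤ query < +∞
13·60 + 10 - 615 = 175 min
175 = 0·1440 + 175; 175 = 2·60 + 55 → 02:55, same day
→ 2026-07-05 02:55 EPV

2026-07-05 02:55 EPV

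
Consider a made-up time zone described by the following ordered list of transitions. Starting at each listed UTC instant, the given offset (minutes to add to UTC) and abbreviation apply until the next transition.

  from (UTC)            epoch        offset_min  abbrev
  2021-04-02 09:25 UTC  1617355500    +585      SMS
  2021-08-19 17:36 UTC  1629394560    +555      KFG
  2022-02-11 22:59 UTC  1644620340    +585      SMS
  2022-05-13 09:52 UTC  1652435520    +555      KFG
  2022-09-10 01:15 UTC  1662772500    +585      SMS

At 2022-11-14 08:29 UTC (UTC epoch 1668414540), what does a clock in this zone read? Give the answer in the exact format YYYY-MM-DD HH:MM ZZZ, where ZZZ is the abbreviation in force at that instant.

Query: 2022-11-14 08:29 UTC
Rule 5/5 (SMS, +09:45): 2022-09-10 01:15 UTC ≤ query < +∞
8·60 + 29 + 585 = 1094 min
1094 = 0·1440 + 1094; 1094 = 18·60 + 14 → 18:14, same day
→ 2022-11-14 18:14 SMS

2022-11-14 18:14 SMS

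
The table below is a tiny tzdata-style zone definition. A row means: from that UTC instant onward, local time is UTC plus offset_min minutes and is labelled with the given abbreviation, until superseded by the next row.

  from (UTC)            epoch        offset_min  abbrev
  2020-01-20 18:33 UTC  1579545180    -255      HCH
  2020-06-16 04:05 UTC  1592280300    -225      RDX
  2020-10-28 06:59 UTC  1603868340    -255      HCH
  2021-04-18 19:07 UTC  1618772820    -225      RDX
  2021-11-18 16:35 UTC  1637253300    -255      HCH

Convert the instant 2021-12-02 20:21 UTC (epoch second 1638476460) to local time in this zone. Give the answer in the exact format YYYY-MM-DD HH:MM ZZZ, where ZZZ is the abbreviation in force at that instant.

2021-12-02 16:06 HCH

Query: 2021-12-02 20:21 UTC
Rule 5/5 (HCH, -04:15): 2021-11-18 16:35 UTC ≤ query < +∞
20·60 + 21 - 255 = 966 min
966 = 0·1440 + 966; 966 = 16·60 + 6 → 16:06, same day
→ 2021-12-02 16:06 HCH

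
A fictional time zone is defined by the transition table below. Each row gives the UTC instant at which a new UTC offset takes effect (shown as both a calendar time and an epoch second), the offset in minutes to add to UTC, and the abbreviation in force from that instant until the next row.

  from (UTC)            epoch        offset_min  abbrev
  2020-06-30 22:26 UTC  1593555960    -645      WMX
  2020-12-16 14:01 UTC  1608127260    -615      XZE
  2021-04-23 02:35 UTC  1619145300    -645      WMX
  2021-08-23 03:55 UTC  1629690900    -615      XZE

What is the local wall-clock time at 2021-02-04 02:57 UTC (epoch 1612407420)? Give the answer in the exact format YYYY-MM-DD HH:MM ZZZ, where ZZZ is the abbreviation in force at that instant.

Query: 2021-02-04 02:57 UTC
Rule 2/4 (XZE, -10:15): 2020-12-16 14:01 UTC ≤ query < 2021-04-23 02:35 UTC
2·60 + 57 - 615 = -438 min
-438 = -1·1440 + 1002; 1002 = 16·60 + 42 → 16:42, 2021-02-04 - 1 day = 2021-02-03
→ 2021-02-03 16:42 XZE

2021-02-03 16:42 XZE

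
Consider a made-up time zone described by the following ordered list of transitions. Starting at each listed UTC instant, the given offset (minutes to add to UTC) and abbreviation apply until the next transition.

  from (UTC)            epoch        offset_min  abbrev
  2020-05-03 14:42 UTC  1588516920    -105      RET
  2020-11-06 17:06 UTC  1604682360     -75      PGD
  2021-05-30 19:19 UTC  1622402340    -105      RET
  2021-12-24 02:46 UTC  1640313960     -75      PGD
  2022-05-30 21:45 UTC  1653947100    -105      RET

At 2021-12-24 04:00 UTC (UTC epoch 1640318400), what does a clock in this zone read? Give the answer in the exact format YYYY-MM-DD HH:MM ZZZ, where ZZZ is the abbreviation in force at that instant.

Query: 2021-12-24 04:00 UTC
Rule 4/5 (PGD, -01:15): 2021-12-24 02:46 UTC ≤ query < 2022-05-30 21:45 UTC
4·60 + 0 - 75 = 165 min
165 = 0·1440 + 165; 165 = 2·60 + 45 → 02:45, same day
→ 2021-12-24 02:45 PGD

2021-12-24 02:45 PGD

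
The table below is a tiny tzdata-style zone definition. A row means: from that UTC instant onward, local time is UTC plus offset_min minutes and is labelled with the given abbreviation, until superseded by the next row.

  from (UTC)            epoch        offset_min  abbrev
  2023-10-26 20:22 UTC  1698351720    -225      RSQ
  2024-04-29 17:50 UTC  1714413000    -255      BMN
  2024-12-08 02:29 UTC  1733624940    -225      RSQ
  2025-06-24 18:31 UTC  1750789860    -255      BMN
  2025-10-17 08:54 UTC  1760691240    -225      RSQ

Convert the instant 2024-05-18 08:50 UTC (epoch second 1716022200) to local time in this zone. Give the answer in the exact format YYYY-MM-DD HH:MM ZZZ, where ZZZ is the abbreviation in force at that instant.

Query: 2024-05-18 08:50 UTC
Rule 2/5 (BMN, -04:15): 2024-04-29 17:50 UTC ≤ query < 2024-12-08 02:29 UTC
8·60 + 50 - 255 = 275 min
275 = 0·1440 + 275; 275 = 4·60 + 35 → 04:35, same day
→ 2024-05-18 04:35 BMN

2024-05-18 04:35 BMN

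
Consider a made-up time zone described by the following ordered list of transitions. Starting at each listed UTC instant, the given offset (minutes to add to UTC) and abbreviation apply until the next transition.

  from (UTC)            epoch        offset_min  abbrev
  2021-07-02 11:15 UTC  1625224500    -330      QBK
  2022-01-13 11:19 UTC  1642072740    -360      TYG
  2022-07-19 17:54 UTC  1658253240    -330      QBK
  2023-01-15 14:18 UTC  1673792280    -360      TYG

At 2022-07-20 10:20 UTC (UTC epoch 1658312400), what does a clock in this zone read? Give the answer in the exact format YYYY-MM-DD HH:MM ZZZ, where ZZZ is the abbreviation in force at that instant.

Query: 2022-07-20 10:20 UTC
Rule 3/4 (QBK, -05:30): 2022-07-19 17:54 UTC ≤ query < 2023-01-15 14:18 UTC
10·60 + 20 - 330 = 290 min
290 = 0·1440 + 290; 290 = 4·60 + 50 → 04:50, same day
→ 2022-07-20 04:50 QBK

2022-07-20 04:50 QBK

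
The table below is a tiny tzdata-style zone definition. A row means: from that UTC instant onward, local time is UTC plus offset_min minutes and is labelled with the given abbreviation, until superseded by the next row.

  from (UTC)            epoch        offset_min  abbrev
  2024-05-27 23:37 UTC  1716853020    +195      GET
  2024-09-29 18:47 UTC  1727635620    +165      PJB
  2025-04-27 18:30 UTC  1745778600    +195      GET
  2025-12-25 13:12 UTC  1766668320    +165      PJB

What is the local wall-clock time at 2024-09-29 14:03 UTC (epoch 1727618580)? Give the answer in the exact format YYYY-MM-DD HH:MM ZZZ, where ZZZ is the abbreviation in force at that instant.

2024-09-29 17:18 GET

Query: 2024-09-29 14:03 UTC
Rule 1/4 (GET, +03:15): 2024-05-27 23:37 UTC ≤ query < 2024-09-29 18:47 UTC
14·60 + 3 + 195 = 1038 min
1038 = 0·1440 + 1038; 1038 = 17·60 + 18 → 17:18, same day
→ 2024-09-29 17:18 GET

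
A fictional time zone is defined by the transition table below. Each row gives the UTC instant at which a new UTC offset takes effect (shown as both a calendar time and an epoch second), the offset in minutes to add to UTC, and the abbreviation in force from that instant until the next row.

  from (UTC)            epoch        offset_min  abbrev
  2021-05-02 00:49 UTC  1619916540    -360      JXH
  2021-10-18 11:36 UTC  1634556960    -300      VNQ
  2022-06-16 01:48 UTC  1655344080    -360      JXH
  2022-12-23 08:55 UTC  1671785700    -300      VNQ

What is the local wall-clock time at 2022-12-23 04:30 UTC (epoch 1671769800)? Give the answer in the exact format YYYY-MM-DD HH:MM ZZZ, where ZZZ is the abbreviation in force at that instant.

2022-12-22 22:30 JXH

Query: 2022-12-23 04:30 UTC
Rule 3/4 (JXH, -06:00): 2022-06-16 01:48 UTC ≤ query < 2022-12-23 08:55 UTC
4·60 + 30 - 360 = -90 min
-90 = -1·1440 + 1350; 1350 = 22·60 + 30 → 22:30, 2022-12-23 - 1 day = 2022-12-22
→ 2022-12-22 22:30 JXH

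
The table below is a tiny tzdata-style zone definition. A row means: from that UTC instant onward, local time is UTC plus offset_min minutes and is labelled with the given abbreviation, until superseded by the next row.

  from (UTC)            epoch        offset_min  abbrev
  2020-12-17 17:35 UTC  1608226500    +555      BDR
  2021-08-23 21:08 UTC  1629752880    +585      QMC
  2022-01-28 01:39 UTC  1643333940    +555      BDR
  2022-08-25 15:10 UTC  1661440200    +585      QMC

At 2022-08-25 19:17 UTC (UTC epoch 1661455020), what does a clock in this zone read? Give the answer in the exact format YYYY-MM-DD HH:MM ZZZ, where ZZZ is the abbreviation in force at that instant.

2022-08-26 05:02 QMC

Query: 2022-08-25 19:17 UTC
Rule 4/4 (QMC, +09:45): 2022-08-25 15:10 UTC ≤ query < +∞
19·60 + 17 + 585 = 1742 min
1742 = 1·1440 + 302; 302 = 5·60 + 2 → 05:02, 2022-08-25 + 1 day = 2022-08-26
→ 2022-08-26 05:02 QMC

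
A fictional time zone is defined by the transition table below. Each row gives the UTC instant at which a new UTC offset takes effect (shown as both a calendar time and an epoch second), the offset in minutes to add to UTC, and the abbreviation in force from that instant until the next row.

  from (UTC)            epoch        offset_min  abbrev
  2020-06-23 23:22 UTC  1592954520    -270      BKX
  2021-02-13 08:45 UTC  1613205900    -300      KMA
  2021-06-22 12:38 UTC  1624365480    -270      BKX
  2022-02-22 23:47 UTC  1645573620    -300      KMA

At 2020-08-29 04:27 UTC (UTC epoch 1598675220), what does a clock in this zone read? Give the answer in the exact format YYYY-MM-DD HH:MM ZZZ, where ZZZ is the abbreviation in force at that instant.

Query: 2020-08-29 04:27 UTC
Rule 1/4 (BKX, -04:30): 2020-06-23 23:22 UTC ≤ query < 2021-02-13 08:45 UTC
4·60 + 27 - 270 = -3 min
-3 = -1·1440 + 1437; 1437 = 23·60 + 57 → 23:57, 2020-08-29 - 1 day = 2020-08-28
→ 2020-08-28 23:57 BKX

2020-08-28 23:57 BKX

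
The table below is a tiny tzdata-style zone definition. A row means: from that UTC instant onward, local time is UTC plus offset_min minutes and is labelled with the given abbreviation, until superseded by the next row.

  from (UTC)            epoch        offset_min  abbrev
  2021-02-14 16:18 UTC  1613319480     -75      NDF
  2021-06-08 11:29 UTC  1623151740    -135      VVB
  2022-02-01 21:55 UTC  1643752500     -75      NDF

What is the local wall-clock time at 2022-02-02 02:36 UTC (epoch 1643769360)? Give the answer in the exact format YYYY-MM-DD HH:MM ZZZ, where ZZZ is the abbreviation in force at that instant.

2022-02-02 01:21 NDF

Query: 2022-02-02 02:36 UTC
Rule 3/3 (NDF, -01:15): 2022-02-01 21:55 UTC ≤ query < +∞
2·60 + 36 - 75 = 81 min
81 = 0·1440 + 81; 81 = 1·60 + 21 → 01:21, same day
→ 2022-02-02 01:21 NDF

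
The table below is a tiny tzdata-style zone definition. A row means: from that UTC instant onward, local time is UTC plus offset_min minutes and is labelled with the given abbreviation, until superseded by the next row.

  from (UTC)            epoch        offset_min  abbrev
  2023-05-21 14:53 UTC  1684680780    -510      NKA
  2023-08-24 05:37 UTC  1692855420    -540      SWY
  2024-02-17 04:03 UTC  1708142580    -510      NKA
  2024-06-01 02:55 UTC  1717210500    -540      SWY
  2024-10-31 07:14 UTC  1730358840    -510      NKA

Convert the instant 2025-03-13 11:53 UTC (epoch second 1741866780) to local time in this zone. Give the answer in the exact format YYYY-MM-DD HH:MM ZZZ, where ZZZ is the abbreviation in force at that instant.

2025-03-13 03:23 NKA

Query: 2025-03-13 11:53 UTC
Rule 5/5 (NKA, -08:30): 2024-10-31 07:14 UTC ≤ query < +∞
11·60 + 53 - 510 = 203 min
203 = 0·1440 + 203; 203 = 3·60 + 23 → 03:23, same day
→ 2025-03-13 03:23 NKA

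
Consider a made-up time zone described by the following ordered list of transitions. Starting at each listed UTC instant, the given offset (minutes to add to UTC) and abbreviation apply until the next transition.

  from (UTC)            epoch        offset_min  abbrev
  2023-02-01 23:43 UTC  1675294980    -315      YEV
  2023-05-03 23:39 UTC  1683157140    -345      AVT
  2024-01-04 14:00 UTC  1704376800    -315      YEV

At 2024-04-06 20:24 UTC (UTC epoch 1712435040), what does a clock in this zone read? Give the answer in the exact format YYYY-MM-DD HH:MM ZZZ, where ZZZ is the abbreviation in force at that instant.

2024-04-06 15:09 YEV

Query: 2024-04-06 20:24 UTC
Rule 3/3 (YEV, -05:15): 2024-01-04 14:00 UTC ≤ query < +∞
20·60 + 24 - 315 = 909 min
909 = 0·1440 + 909; 909 = 15·60 + 9 → 15:09, same day
→ 2024-04-06 15:09 YEV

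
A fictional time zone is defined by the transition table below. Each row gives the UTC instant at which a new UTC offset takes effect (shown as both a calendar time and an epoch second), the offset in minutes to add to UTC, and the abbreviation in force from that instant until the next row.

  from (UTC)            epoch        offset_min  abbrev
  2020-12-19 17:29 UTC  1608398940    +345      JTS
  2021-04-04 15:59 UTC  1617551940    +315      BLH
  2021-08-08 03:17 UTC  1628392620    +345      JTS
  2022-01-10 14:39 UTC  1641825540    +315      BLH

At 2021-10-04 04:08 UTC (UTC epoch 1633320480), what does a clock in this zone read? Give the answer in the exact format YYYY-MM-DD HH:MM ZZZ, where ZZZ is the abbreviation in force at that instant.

2021-10-04 09:53 JTS

Query: 2021-10-04 04:08 UTC
Rule 3/4 (JTS, +05:45): 2021-08-08 03:17 UTC ≤ query < 2022-01-10 14:39 UTC
4·60 + 8 + 345 = 593 min
593 = 0·1440 + 593; 593 = 9·60 + 53 → 09:53, same day
→ 2021-10-04 09:53 JTS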